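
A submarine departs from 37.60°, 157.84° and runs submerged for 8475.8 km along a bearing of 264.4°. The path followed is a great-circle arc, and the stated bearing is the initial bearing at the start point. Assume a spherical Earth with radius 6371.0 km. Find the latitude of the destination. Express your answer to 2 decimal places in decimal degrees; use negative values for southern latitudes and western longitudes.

latitude 4.03°

The arc subtends δ = 8475.8/6371 = 1.330372 rad at the centre.
Start latitude φ₁ = 0.656244 rad; initial bearing θ = 4.614651 rad.
sin φ₂ = sin φ₁ cos δ + cos φ₁ sin δ cos θ = (0.610145)(0.238115) + (0.792290)(0.971237)(-0.097583) = 0.070194
φ₂ = asin(0.070194) = 0.070252 rad = 4.03°.
For the longitude increment, Δλ = atan2( sin θ sin δ cos φ₁, cos δ − sin φ₁ sin φ₂ ) = atan2(-0.765829, 0.195286) = -75.69°.
λ₂ = λ₁ + Δλ = 82.15°.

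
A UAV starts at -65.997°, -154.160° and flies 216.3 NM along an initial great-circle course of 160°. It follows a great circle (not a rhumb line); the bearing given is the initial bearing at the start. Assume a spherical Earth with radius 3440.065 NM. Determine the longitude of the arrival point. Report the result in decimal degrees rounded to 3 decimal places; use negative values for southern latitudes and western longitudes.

Central angle δ = d/R = 0.062877 rad.
With φ₁ = -65.997° = -1.151865 rad and θ = 160° = 2.792527 rad:
sin φ₂ = sin φ₁ cos δ + cos φ₁ sin δ cos θ = (-0.913524)(0.998024) + (0.406784)(0.062835)(-0.939693) = -0.935738
φ₂ = asin(-0.935738) = -1.210345 rad = -69.348°.
For the longitude increment, Δλ = atan2( sin θ sin δ cos φ₁, cos δ − sin φ₁ sin φ₂ ) = atan2(0.008742, 0.143205) = 3.493°.
Hence λ₂ = -154.160° + 3.493° = -150.667°.

longitude -150.667°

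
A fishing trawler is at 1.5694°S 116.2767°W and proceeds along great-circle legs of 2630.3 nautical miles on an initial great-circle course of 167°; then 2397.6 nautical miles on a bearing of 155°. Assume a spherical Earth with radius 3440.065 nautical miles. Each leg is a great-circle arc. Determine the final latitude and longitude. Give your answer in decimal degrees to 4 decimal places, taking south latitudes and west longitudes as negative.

latitude -71.9909°, longitude -42.4506°

Apply the spherical direct solution leg by leg, carrying full precision between legs.
Leg 1: from (-1.5694°, -116.2767°), δ = 2630.3/3440.065 = 0.764608 rad, θ = 167° → φ = -43.9494°, λ = -103.7851°.
Leg 2: from (-43.9494°, -103.7851°), δ = 2397.6/3440.065 = 0.696964 rad, θ = 155° → φ = -71.9909°, λ = -42.4506°.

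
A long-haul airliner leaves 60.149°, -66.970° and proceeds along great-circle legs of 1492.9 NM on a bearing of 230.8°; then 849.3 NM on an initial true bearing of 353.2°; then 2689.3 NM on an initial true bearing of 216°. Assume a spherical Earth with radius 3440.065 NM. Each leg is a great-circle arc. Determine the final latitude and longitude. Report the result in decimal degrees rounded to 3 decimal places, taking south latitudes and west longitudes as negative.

latitude 14.656°, longitude -120.733°

Apply the spherical direct solution leg by leg, carrying full precision between legs.
Leg 1: from (60.149°, -66.970°), δ = 1492.9/3440.065 = 0.433974 rad, θ = 230.8° → φ = 40.893°, λ = -92.504°.
Leg 2: from (40.893°, -92.504°), δ = 849.3/3440.065 = 0.246885 rad, θ = 353.2° → φ = 54.908°, λ = -95.390°.
Leg 3: from (54.908°, -95.390°), δ = 2689.3/3440.065 = 0.781758 rad, θ = 216° → φ = 14.656°, λ = -120.733°.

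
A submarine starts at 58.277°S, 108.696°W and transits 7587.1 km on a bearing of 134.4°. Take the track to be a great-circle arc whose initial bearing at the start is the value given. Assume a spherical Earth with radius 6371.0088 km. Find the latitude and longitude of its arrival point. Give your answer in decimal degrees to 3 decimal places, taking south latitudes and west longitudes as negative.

Angular distance δ = d/R = 7587.1 / 6371.0088 = 1.190879 rad.
Start latitude φ₁ = -1.017126 rad; initial bearing θ = 2.345723 rad.
Applying the spherical law of cosines for sides, sin φ₂ = sin φ₁ cos δ + cos φ₁ sin δ cos θ = -0.657099, so φ₂ = -41.079°.
Then Δλ = atan2(0.348891, -0.188085) = 2.065228 rad, from sin θ sin δ cos φ₁ over cos δ − sin φ₁ sin φ₂.
λ₂ = λ₁ + Δλ = 9.633°.

latitude -41.079°, longitude 9.633°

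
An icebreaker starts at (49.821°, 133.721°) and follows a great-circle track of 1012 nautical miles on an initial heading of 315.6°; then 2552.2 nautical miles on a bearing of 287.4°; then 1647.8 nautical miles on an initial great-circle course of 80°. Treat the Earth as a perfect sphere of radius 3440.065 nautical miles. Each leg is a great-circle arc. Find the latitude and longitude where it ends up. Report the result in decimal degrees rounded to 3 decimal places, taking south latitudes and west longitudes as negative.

latitude 45.214°, longitude 76.851°

Apply the spherical direct solution leg by leg, carrying full precision between legs.
Leg 1: from (49.821°, 133.721°), δ = 1012/3440.065 = 0.294180 rad, θ = 315.6° → φ = 59.868°, λ = 109.885°.
Leg 2: from (59.868°, 109.885°), δ = 2552.2/3440.065 = 0.741905 rad, θ = 287.4° → φ = 47.646°, λ = 36.737°.
Leg 3: from (47.646°, 36.737°), δ = 1647.8/3440.065 = 0.479003 rad, θ = 80° → φ = 45.214°, λ = 76.851°.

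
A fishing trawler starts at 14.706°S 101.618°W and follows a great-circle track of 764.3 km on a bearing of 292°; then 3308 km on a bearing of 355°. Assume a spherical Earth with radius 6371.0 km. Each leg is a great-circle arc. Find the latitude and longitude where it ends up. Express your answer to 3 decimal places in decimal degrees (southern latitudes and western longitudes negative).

Apply the spherical direct solution leg by leg, carrying full precision between legs.
Leg 1: from (-14.706°, -101.618°), δ = 764.3/6371 = 0.119965 rad, θ = 292° → φ = -12.044°, λ = -108.133°.
Leg 2: from (-12.044°, -108.133°), δ = 3308/6371 = 0.519228 rad, θ = 355° → φ = 17.594°, λ = -110.733°.

latitude 17.594°, longitude -110.733°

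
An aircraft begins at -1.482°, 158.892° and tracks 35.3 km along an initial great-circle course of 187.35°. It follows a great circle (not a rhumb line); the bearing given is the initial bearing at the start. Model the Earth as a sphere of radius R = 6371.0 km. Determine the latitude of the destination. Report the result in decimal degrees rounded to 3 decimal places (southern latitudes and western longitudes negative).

latitude -1.797°

δ = 35.3/6371 = 0.005541 rad (0.3175°).
Converting: φ₁ = -0.025866 rad, θ = 3.269874 rad.
Destination latitude: φ₂ = arcsin( sin φ₁ cos δ + cos φ₁ sin δ cos θ ) = arcsin(-0.031356) = -1.797°.
Then Δλ = atan2(-0.000709, 0.999174) = -0.000709 rad, from sin θ sin δ cos φ₁ over cos δ − sin φ₁ sin φ₂.
Hence λ₂ = 158.892° + -0.041° = 158.851°.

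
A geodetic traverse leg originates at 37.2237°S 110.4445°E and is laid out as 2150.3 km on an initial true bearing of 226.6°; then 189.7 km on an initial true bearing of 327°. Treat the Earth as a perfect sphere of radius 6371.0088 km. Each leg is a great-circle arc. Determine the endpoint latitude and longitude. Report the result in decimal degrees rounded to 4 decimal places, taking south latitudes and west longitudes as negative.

latitude -47.3224°, longitude 87.6670°

Apply the spherical direct solution leg by leg, carrying full precision between legs.
Leg 1: from (-37.2237°, 110.4445°), δ = 2150.3/6371.0088 = 0.337513 rad, θ = 226.6° → φ = -48.7614°, λ = 89.0376°.
Leg 2: from (-48.7614°, 89.0376°), δ = 189.7/6371.0088 = 0.029776 rad, θ = 327° → φ = -47.3224°, λ = 87.6670°.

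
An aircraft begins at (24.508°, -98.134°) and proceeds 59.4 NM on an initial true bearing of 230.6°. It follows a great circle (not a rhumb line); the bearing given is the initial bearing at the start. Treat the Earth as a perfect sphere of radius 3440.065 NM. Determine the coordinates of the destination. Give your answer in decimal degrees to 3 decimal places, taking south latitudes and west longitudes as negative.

δ = 59.4/3440.065 = 0.017267 rad (0.9893°).
Converting: φ₁ = 0.427745 rad, θ = 4.024729 rad.
Destination latitude: φ₂ = arcsin( sin φ₁ cos δ + cos φ₁ sin δ cos θ ) = arcsin(0.404786) = 23.878°.
Δλ = atan2( sin θ sin δ cos φ₁ , cos δ − sin φ₁ sin φ₂ ) = atan2(-0.012140, 0.831937) = -0.014592 rad = -0.836°.
Hence λ₂ = -98.134° + -0.836° = -98.970°.

latitude 23.878°, longitude -98.970°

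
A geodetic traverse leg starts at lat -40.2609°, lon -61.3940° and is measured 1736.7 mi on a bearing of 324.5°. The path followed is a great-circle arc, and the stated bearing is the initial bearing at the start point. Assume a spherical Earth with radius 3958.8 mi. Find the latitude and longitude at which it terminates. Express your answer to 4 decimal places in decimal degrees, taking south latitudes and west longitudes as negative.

The arc subtends δ = 1736.7/3958.8 = 0.438694 rad at the centre.
Start latitude φ₁ = -0.702685 rad; initial bearing θ = 5.663593 rad.
Applying the spherical law of cosines for sides, sin φ₂ = sin φ₁ cos δ + cos φ₁ sin δ cos θ = -0.321188, so φ₂ = -18.7348°.
Then Δλ = atan2(-0.188227, 0.697734) = -0.263496 rad, from sin θ sin δ cos φ₁ over cos δ − sin φ₁ sin φ₂.
λ₂ = λ₁ + Δλ = -76.4912°.

latitude -18.7348°, longitude -76.4912°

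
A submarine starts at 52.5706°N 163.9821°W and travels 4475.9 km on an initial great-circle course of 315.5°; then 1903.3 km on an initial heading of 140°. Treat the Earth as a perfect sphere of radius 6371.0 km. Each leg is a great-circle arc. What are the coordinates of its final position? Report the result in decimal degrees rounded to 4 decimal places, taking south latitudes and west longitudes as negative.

Apply the spherical direct solution leg by leg, carrying full precision between legs.
Leg 1: from (52.5706°, -163.9821°), δ = 4475.9/6371 = 0.702543 rad, θ = 315.5° → φ = 62.3961°, λ = 118.2130°.
Leg 2: from (62.3961°, 118.2130°), δ = 1903.3/6371 = 0.298744 rad, θ = 140° → φ = 47.9407°, λ = 134.6170°.

latitude 47.9407°, longitude 134.6170°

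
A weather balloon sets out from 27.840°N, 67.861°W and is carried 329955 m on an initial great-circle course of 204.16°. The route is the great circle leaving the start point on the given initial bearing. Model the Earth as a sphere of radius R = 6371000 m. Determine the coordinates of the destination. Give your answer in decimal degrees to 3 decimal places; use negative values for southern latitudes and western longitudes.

δ = 329955/6371000 = 0.051790 rad (2.9674°).
Start latitude φ₁ = 0.485900 rad; initial bearing θ = 3.563264 rad.
sin φ₂ = sin φ₁ cos δ + cos φ₁ sin δ cos θ = (0.467004)(0.998659) + (0.884255)(0.051767)(-0.912406) = 0.424612
φ₂ = asin(0.424612) = 0.438534 rad = 25.126°.
Then Δλ = atan2(-0.018735, 0.800364) = -0.023404 rad, from sin θ sin δ cos φ₁ over cos δ − sin φ₁ sin φ₂.
λ₂ = -67.861° + -1.341° = -69.202°.

latitude 25.126°, longitude -69.202°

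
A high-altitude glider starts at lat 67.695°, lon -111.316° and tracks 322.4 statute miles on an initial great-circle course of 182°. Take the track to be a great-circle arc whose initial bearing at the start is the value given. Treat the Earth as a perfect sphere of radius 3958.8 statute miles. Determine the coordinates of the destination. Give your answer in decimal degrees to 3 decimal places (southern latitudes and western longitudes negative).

Central angle δ = d/R = 0.081439 rad.
Converting: φ₁ = 1.181501 rad, θ = 3.176499 rad.
sin φ₂ = sin φ₁ cos δ + cos φ₁ sin δ cos θ = (0.925177)(0.996686) + (0.379537)(0.081349)(-0.999391) = 0.891254
φ₂ = asin(0.891254) = 1.100103 rad = 63.031°.
For the longitude increment, Δλ = atan2( sin θ sin δ cos φ₁, cos δ − sin φ₁ sin φ₂ ) = atan2(-0.001078, 0.172118) = -0.359°.
Hence λ₂ = -111.316° + -0.359° = -111.675°.

latitude 63.031°, longitude -111.675°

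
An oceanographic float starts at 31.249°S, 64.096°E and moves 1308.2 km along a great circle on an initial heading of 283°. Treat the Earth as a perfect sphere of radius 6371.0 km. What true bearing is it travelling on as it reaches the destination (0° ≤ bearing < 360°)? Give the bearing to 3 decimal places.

final bearing 289.443°

The arc subtends δ = 1308.2/6371 = 0.205337 rad at the centre.
With φ₁ = -31.249° = -0.545398 rad and θ = 283° = 4.939282 rad:
Destination latitude: φ₂ = arcsin( sin φ₁ cos δ + cos φ₁ sin δ cos θ ) = arcsin(-0.468648) = -27.947°.
For the longitude increment, Δλ = atan2( sin θ sin δ cos φ₁, cos δ − sin φ₁ sin φ₂ ) = atan2(-0.169848, 0.735877) = -12.997°.
λ₂ = λ₁ + Δλ = 51.099°.
The forward bearing on arrival equals the back-azimuth from the destination plus 180°.
Back-azimuth from P₂ (-27.947°, 51.099°) to P₁ (-31.249°, 64.096°), with Δλ' = λ₁ − λ₂ = 12.997°: atan2( sin Δλ' cos φ₁ , cos φ₂ sin φ₁ − sin φ₂ cos φ₁ cos Δλ' ) = 109.443°.
Final bearing = (109.443° + 180°) mod 360° = 289.443°.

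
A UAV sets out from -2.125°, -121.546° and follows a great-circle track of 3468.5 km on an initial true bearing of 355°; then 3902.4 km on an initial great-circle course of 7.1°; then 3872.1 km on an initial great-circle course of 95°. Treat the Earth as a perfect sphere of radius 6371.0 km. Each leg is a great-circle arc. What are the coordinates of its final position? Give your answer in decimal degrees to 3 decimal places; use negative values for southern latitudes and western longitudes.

Apply the spherical direct solution leg by leg, carrying full precision between legs.
Leg 1: from (-2.125°, -121.546°), δ = 3468.5/6371 = 0.544420 rad, θ = 355° → φ = 28.939°, λ = -124.503°.
Leg 2: from (28.939°, -124.503°), δ = 3902.4/6371 = 0.612526 rad, θ = 7.1° → φ = 63.534°, λ = -115.328°.
Leg 3: from (63.534°, -115.328°), δ = 3872.1/6371 = 0.607770 rad, θ = 95° → φ = 45.456°, λ = -61.137°.

latitude 45.456°, longitude -61.137°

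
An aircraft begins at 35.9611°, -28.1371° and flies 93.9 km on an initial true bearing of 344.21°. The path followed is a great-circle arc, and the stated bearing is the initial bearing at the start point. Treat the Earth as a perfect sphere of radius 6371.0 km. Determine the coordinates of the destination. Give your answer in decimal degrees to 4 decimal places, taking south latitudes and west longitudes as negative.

The arc subtends δ = 93.9/6371 = 0.014739 rad at the centre.
Start latitude φ₁ = 0.627640 rad; initial bearing θ = 6.007598 rad.
sin φ₂ = sin φ₁ cos δ + cos φ₁ sin δ cos θ = (0.587236)(0.999891) + (0.809416)(0.014738)(0.962266) = 0.598651
φ₂ = asin(0.598651) = 0.641816 rad = 36.7734°.
Then Δλ = atan2(-0.003246, 0.648342) = -0.005007 rad, from sin θ sin δ cos φ₁ over cos δ − sin φ₁ sin φ₂.
Hence λ₂ = -28.1371° + -0.2869° = -28.4240°.

latitude 36.7734°, longitude -28.4240°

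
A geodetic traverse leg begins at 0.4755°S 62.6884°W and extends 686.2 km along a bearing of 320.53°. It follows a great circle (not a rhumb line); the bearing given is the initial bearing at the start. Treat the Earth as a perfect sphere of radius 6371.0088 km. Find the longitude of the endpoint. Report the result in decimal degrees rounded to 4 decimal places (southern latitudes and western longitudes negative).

longitude -66.6177°

Central angle δ = d/R = 0.107707 rad.
With φ₁ = -0.4755° = -0.008299 rad and θ = 320.53° = 5.594304 rad:
Applying the spherical law of cosines for sides, sin φ₂ = sin φ₁ cos δ + cos φ₁ sin δ cos θ = 0.074731, so φ₂ = 4.2857°.
Then Δλ = atan2(-0.068332, 0.994825) = -0.068579 rad, from sin θ sin δ cos φ₁ over cos δ − sin φ₁ sin φ₂.
Hence λ₂ = -62.6884° + -3.9293° = -66.6177°.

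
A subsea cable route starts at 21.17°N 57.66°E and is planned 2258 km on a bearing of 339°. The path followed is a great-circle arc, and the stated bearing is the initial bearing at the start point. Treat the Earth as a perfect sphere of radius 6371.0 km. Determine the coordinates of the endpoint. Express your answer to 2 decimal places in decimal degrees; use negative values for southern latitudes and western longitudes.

latitude 39.85°, longitude 48.34°

The arc subtends δ = 2258/6371 = 0.354418 rad at the centre.
With φ₁ = 21.17° = 0.369486 rad and θ = 339° = 5.916666 rad:
Destination latitude: φ₂ = arcsin( sin φ₁ cos δ + cos φ₁ sin δ cos θ ) = arcsin(0.640820) = 39.85°.
Then Δλ = atan2(-0.115976, 0.706425) = -0.162722 rad, from sin θ sin δ cos φ₁ over cos δ − sin φ₁ sin φ₂.
Hence λ₂ = 57.66° + -9.32° = 48.34°.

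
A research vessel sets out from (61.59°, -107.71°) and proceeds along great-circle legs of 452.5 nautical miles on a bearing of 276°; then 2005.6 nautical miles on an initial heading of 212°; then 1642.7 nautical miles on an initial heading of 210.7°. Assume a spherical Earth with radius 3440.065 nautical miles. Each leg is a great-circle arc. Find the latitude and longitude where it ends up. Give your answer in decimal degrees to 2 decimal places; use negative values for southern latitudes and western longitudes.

Apply the spherical direct solution leg by leg, carrying full precision between legs.
Leg 1: from (61.59°, -107.71°), δ = 452.5/3440.065 = 0.131538 rad, θ = 276° → φ = 61.46°, λ = -123.55°.
Leg 2: from (61.46°, -123.55°), δ = 2005.6/3440.065 = 0.583012 rad, θ = 212° → φ = 30.68°, λ = -143.38°.
Leg 3: from (30.68°, -143.38°), δ = 1642.7/3440.065 = 0.477520 rad, θ = 210.7° → φ = 6.51°, λ = -157.04°.

latitude 6.51°, longitude -157.04°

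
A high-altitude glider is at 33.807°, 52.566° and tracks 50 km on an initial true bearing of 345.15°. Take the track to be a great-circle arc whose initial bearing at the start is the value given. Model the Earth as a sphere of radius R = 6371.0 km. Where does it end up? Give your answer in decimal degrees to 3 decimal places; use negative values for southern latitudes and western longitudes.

Central angle δ = d/R = 0.007848 rad.
Start latitude φ₁ = 0.590043 rad; initial bearing θ = 6.024004 rad.
Destination latitude: φ₂ = arcsin( sin φ₁ cos δ + cos φ₁ sin δ cos θ ) = arcsin(0.562683) = 34.242°.
Then Δλ = atan2(-0.001671, 0.686894) = -0.002433 rad, from sin θ sin δ cos φ₁ over cos δ − sin φ₁ sin φ₂.
λ₂ = 52.566° + -0.139° = 52.427°.

latitude 34.242°, longitude 52.427°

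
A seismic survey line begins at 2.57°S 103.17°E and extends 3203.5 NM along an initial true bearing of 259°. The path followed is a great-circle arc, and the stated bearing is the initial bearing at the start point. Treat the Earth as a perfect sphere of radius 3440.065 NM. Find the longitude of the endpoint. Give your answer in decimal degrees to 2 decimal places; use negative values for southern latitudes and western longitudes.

longitude 49.98°

The arc subtends δ = 3203.5/3440.065 = 0.931232 rad at the centre.
Start latitude φ₁ = -0.044855 rad; initial bearing θ = 4.520403 rad.
Destination latitude: φ₂ = arcsin( sin φ₁ cos δ + cos φ₁ sin δ cos θ ) = arcsin(-0.179705) = -10.35°.
Δλ = atan2( sin θ sin δ cos φ₁ , cos δ − sin φ₁ sin φ₂ ) = atan2(-0.786822, 0.588788) = -0.928377 rad = -53.19°.
λ₂ = λ₁ + Δλ = 49.98°.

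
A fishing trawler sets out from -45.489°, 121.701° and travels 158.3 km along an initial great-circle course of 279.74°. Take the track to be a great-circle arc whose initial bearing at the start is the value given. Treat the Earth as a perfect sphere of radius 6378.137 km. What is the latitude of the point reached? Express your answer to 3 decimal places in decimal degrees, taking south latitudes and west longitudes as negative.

The arc subtends δ = 158.3/6378.137 = 0.024819 rad at the centre.
With φ₁ = -45.489° = -0.793933 rad and θ = 279.74° = 4.882384 rad:
Destination latitude: φ₂ = arcsin( sin φ₁ cos δ + cos φ₁ sin δ cos θ ) = arcsin(-0.709953) = -45.231°.
Δλ = atan2( sin θ sin δ cos φ₁ , cos δ − sin φ₁ sin φ₂ ) = atan2(-0.017147, 0.493413) = -0.034737 rad = -1.990°.
Hence λ₂ = 121.701° + -1.990° = 119.711°.

latitude -45.231°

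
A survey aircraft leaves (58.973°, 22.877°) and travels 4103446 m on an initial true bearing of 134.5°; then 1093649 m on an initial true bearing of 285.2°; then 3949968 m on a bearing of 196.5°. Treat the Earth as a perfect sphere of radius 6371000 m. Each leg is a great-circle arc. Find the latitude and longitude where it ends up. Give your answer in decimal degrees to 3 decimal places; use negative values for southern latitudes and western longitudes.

Apply the spherical direct solution leg by leg, carrying full precision between legs.
Leg 1: from (58.973°, 22.877°), δ = 4103446/6371000 = 0.644082 rad, θ = 134.5° → φ = 27.924°, λ = 51.871°.
Leg 2: from (27.924°, 51.871°), δ = 1093649/6371000 = 0.171660 rad, θ = 285.2° → φ = 30.066°, λ = 40.891°.
Leg 3: from (30.066°, 40.891°), δ = 3949968/6371000 = 0.619992 rad, θ = 196.5° → φ = -4.266°, λ = 31.366°.

latitude -4.266°, longitude 31.366°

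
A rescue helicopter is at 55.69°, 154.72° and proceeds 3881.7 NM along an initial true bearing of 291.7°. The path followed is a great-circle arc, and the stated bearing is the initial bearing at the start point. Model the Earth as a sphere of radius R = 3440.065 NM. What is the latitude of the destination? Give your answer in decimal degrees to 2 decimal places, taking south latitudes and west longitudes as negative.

latitude 32.82°

Central angle δ = d/R = 1.128380 rad.
Converting: φ₁ = 0.971974 rad, θ = 5.091125 rad.
Applying the spherical law of cosines for sides, sin φ₂ = sin φ₁ cos δ + cos φ₁ sin δ cos θ = 0.541980, so φ₂ = 32.82°.
For the longitude increment, Δλ = atan2( sin θ sin δ cos φ₁, cos δ − sin φ₁ sin φ₂ ) = atan2(-0.473300, -0.019551) = -92.37°.
λ₂ = λ₁ + Δλ = 62.35°.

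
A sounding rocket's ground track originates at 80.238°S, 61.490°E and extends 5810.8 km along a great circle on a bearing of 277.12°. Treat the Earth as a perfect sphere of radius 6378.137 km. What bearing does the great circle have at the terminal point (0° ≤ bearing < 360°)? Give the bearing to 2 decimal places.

final bearing 348.00°

Central angle δ = d/R = 0.911050 rad.
With φ₁ = -80.238° = -1.400417 rad and θ = 277.12° = 4.836656 rad:
Destination latitude: φ₂ = arcsin( sin φ₁ cos δ + cos φ₁ sin δ cos θ ) = arcsin(-0.587436) = -35.975°.
For the longitude increment, Δλ = atan2( sin θ sin δ cos φ₁, cos δ − sin φ₁ sin φ₂ ) = atan2(-0.132941, 0.033986) = -75.660°.
λ₂ = λ₁ + Δλ = -14.170°.
The forward bearing on arrival equals the back-azimuth from the destination plus 180°.
Back-azimuth from P₂ (-35.98°, -14.17°) to P₁ (-80.24°, 61.49°), with Δλ' = λ₁ − λ₂ = 75.66°: atan2( sin Δλ' cos φ₁ , cos φ₂ sin φ₁ − sin φ₂ cos φ₁ cos Δλ' ) = 168.00°.
Final bearing = (168.00° + 180°) mod 360° = 348.00°.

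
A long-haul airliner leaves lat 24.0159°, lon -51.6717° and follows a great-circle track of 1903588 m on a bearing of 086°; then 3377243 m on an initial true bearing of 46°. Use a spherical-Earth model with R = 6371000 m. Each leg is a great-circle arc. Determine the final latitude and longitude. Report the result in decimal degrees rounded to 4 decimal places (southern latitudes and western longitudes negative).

Apply the spherical direct solution leg by leg, carrying full precision between legs.
Leg 1: from (24.0159°, -51.6717°), δ = 1903588/6371000 = 0.298790 rad, θ = 86° → φ = 24.0613°, λ = -32.9126°.
Leg 2: from (24.0613°, -32.9126°), δ = 3377243/6371000 = 0.530096 rad, θ = 46° → φ = 42.2581°, λ = -3.4788°.

latitude 42.2581°, longitude -3.4788°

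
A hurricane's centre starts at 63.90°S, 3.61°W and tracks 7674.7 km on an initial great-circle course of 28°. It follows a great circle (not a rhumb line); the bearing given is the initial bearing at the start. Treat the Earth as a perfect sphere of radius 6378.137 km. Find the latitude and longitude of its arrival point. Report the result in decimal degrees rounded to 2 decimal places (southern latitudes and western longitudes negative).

The arc subtends δ = 7674.7/6378.137 = 1.203282 rad at the centre.
Converting: φ₁ = -1.115265 rad, θ = 0.488692 rad.
sin φ₂ = sin φ₁ cos δ + cos φ₁ sin δ cos θ = (-0.898028)(0.359296) + (0.439939)(0.933223)(0.882948) = 0.039846
φ₂ = asin(0.039846) = 0.039857 rad = 2.28°.
For the longitude increment, Δλ = atan2( sin θ sin δ cos φ₁, cos δ − sin φ₁ sin φ₂ ) = atan2(0.192747, 0.395079) = 26.01°.
λ₂ = λ₁ + Δλ = 22.40°.

latitude 2.28°, longitude 22.40°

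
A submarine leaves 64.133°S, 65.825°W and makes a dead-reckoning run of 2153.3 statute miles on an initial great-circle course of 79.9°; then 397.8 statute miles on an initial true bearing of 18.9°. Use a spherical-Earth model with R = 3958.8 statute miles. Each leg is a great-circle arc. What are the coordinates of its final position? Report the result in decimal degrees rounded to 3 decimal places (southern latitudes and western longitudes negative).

Apply the spherical direct solution leg by leg, carrying full precision between legs.
Leg 1: from (-64.133°, -65.825°), δ = 2153.3/3958.8 = 0.543927 rad, θ = 79.9° → φ = -46.916°, λ = -17.591°.
Leg 2: from (-46.916°, -17.591°), δ = 397.8/3958.8 = 0.100485 rad, θ = 18.9° → φ = -41.441°, λ = -15.106°.

latitude -41.441°, longitude -15.106°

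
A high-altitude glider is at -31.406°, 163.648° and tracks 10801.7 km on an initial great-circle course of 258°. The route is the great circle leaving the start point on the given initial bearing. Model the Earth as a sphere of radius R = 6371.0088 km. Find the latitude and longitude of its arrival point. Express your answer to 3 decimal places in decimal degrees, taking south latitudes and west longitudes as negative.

Central angle δ = d/R = 1.695446 rad.
With φ₁ = -31.406° = -0.548138 rad and θ = 258° = 4.502949 rad:
Applying the spherical law of cosines for sides, sin φ₂ = sin φ₁ cos δ + cos φ₁ sin δ cos θ = -0.111288, so φ₂ = -6.390°.
For the longitude increment, Δλ = atan2( sin θ sin δ cos φ₁, cos δ − sin φ₁ sin φ₂ ) = atan2(-0.828368, -0.182319) = -102.413°.
Hence λ₂ = 163.648° + -102.413° = 61.235°.

latitude -6.390°, longitude 61.235°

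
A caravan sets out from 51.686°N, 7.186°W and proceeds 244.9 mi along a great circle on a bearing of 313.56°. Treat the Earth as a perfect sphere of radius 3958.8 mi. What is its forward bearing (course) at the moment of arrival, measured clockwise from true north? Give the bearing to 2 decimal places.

final bearing 310.07°

δ = 244.9/3958.8 = 0.061862 rad (3.5444°).
With φ₁ = 51.686° = 0.902091 rad and θ = 313.56° = 5.472654 rad:
sin φ₂ = sin φ₁ cos δ + cos φ₁ sin δ cos θ = (0.784625)(0.998087) + (0.619971)(0.061823)(0.689114) = 0.809537
φ₂ = asin(0.809537) = 0.943362 rad = 54.051°.
Then Δλ = atan2(-0.027775, 0.362905) = -0.076386 rad, from sin θ sin δ cos φ₁ over cos δ − sin φ₁ sin φ₂.
Hence λ₂ = -7.186° + -4.377° = -11.563°.
The forward bearing on arrival equals the back-azimuth from the destination plus 180°.
Back-azimuth from P₂ (54.05°, -11.56°) to P₁ (51.69°, -7.19°), with Δλ' = λ₁ − λ₂ = 4.38°: atan2( sin Δλ' cos φ₁ , cos φ₂ sin φ₁ − sin φ₂ cos φ₁ cos Δλ' ) = 130.07°.
Final bearing = (130.07° + 180°) mod 360° = 310.07°.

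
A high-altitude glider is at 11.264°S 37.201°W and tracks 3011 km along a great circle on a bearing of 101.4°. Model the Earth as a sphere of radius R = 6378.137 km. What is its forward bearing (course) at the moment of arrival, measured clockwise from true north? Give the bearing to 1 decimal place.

δ = 3011/6378.137 = 0.472081 rad (27.0483°).
Converting: φ₁ = -0.196594 rad, θ = 1.769764 rad.
Destination latitude: φ₂ = arcsin( sin φ₁ cos δ + cos φ₁ sin δ cos θ ) = arcsin(-0.262117) = -15.196°.
Δλ = atan2( sin θ sin δ cos φ₁ , cos δ − sin φ₁ sin φ₂ ) = atan2(0.437183, 0.839424) = 0.480159 rad = 27.511°.
λ₂ = -37.201° + 27.511° = -9.690°.
The forward bearing on arrival equals the back-azimuth from the destination plus 180°.
Back-azimuth from P₂ (-15.2°, -9.7°) to P₁ (-11.3°, -37.2°), with Δλ' = λ₁ − λ₂ = -27.5°: atan2( sin Δλ' cos φ₁ , cos φ₂ sin φ₁ − sin φ₂ cos φ₁ cos Δλ' ) = 275.0°.
Final bearing = (275.0° + 180°) mod 360° = 95.0°.

final bearing 95.0°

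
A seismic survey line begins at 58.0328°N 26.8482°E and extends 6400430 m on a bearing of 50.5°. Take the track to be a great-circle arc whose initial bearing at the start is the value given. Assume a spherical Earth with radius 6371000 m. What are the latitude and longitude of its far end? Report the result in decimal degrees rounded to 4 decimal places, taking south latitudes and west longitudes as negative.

The arc subtends δ = 6400430/6371000 = 1.004619 rad at the centre.
Start latitude φ₁ = 1.012863 rad; initial bearing θ = 0.881391 rad.
Destination latitude: φ₂ = arcsin( sin φ₁ cos δ + cos φ₁ sin δ cos θ ) = arcsin(0.739276) = 47.6698°.
Δλ = atan2( sin θ sin δ cos φ₁ , cos δ − sin φ₁ sin φ₂ ) = atan2(0.344777, -0.090756) = 1.828189 rad = 104.7475°.
Hence λ₂ = 26.8482° + 104.7475° = 131.5957°.

latitude 47.6698°, longitude 131.5957°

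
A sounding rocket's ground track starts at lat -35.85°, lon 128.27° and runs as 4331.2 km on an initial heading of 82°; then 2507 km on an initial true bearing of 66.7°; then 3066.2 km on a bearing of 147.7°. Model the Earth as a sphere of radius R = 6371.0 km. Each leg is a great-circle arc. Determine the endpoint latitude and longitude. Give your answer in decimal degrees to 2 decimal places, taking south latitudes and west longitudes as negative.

Apply the spherical direct solution leg by leg, carrying full precision between legs.
Leg 1: from (-35.85°, 128.27°), δ = 4331.2/6371 = 0.679830 rad, θ = 82° → φ = -22.62°, λ = 170.68°.
Leg 2: from (-22.62°, 170.68°), δ = 2507/6371 = 0.393502 rad, θ = 66.7° → φ = -12.42°, λ = -168.19°.
Leg 3: from (-12.42°, -168.19°), δ = 3066.2/6371 = 0.481275 rad, θ = 147.7° → φ = -34.95°, λ = -150.62°.

latitude -34.95°, longitude -150.62°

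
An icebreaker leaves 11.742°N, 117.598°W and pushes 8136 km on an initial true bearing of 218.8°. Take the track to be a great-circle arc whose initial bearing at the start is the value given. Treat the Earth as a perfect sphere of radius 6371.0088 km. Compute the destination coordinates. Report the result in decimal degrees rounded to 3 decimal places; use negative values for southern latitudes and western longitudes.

latitude -42.176°, longitude -171.626°

Central angle δ = d/R = 1.277035 rad.
With φ₁ = 11.742° = 0.204937 rad and θ = 218.8° = 3.818780 rad:
Destination latitude: φ₂ = arcsin( sin φ₁ cos δ + cos φ₁ sin δ cos θ ) = arcsin(-0.671417) = -42.176°.
Then Δλ = atan2(-0.587210, 0.426191) = -0.942971 rad, from sin θ sin δ cos φ₁ over cos δ − sin φ₁ sin φ₂.
Hence λ₂ = -117.598° + -54.028° = -171.626°.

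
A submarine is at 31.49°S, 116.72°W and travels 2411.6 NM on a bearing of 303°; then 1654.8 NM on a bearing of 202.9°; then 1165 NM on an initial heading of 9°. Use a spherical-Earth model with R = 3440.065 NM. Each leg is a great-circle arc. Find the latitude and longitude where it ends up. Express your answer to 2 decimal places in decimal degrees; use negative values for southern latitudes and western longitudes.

Apply the spherical direct solution leg by leg, carrying full precision between legs.
Leg 1: from (-31.49°, -116.72°), δ = 2411.6/3440.065 = 0.701033 rad, θ = 303° → φ = -5.72°, λ = -149.65°.
Leg 2: from (-5.72°, -149.65°), δ = 1654.8/3440.065 = 0.481037 rad, θ = 202.9° → φ = -30.82°, λ = -161.76°.
Leg 3: from (-30.82°, -161.76°), δ = 1165/3440.065 = 0.338656 rad, θ = 9° → φ = -11.63°, λ = -158.71°.

latitude -11.63°, longitude -158.71°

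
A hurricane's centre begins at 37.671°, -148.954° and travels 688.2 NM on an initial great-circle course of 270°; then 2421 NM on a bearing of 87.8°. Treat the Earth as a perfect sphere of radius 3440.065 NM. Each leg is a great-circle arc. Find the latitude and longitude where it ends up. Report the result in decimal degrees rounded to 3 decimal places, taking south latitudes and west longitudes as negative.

latitude 28.459°, longitude -115.973°

Apply the spherical direct solution leg by leg, carrying full precision between legs.
Leg 1: from (37.671°, -148.954°), δ = 688.2/3440.065 = 0.200054 rad, θ = 270° → φ = 36.794°, λ = -163.322°.
Leg 2: from (36.794°, -163.322°), δ = 2421/3440.065 = 0.703766 rad, θ = 87.8° → φ = 28.459°, λ = -115.973°.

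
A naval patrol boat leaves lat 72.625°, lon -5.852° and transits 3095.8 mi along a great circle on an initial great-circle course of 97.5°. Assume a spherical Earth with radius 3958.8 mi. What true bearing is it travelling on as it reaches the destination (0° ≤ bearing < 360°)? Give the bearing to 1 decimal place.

final bearing 157.1°

The arc subtends δ = 3095.8/3958.8 = 0.782005 rad at the centre.
Converting: φ₁ = 1.267545 rad, θ = 1.701696 rad.
Applying the spherical law of cosines for sides, sin φ₂ = sin φ₁ cos δ + cos φ₁ sin δ cos θ = 0.649660, so φ₂ = 40.516°.
Then Δλ = atan2(0.208641, 0.089486) = 1.165629 rad, from sin θ sin δ cos φ₁ over cos δ − sin φ₁ sin φ₂.
λ₂ = λ₁ + Δλ = 60.934°.
The forward bearing on arrival equals the back-azimuth from the destination plus 180°.
Back-azimuth from P₂ (40.5°, 60.9°) to P₁ (72.6°, -5.9°), with Δλ' = λ₁ − λ₂ = -66.8°: atan2( sin Δλ' cos φ₁ , cos φ₂ sin φ₁ − sin φ₂ cos φ₁ cos Δλ' ) = 337.1°.
Final bearing = (337.1° + 180°) mod 360° = 157.1°.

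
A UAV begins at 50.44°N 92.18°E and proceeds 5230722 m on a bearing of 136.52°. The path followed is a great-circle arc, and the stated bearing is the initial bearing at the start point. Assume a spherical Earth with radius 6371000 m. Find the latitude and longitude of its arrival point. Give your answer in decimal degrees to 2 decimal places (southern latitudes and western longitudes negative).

Central angle δ = d/R = 0.821021 rad.
With φ₁ = 50.44° = 0.880344 rad and θ = 136.52° = 2.382723 rad:
Applying the spherical law of cosines for sides, sin φ₂ = sin φ₁ cos δ + cos φ₁ sin δ cos θ = 0.187180, so φ₂ = 10.79°.
Δλ = atan2( sin θ sin δ cos φ₁ , cos δ − sin φ₁ sin φ₂ ) = atan2(0.320724, 0.537167) = 0.538259 rad = 30.84°.
λ₂ = λ₁ + Δλ = 123.02°.

latitude 10.79°, longitude 123.02°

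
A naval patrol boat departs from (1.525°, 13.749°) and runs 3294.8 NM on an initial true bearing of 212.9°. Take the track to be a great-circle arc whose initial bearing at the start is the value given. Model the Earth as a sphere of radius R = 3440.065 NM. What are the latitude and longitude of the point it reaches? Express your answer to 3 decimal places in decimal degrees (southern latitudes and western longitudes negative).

latitude -42.158°, longitude -23.072°

The arc subtends δ = 3294.8/3440.065 = 0.957773 rad at the centre.
With φ₁ = 1.525° = 0.026616 rad and θ = 212.9° = 3.715806 rad:
Applying the spherical law of cosines for sides, sin φ₂ = sin φ₁ cos δ + cos φ₁ sin δ cos θ = -0.671180, so φ₂ = -42.158°.
Then Δλ = atan2(-0.444112, 0.593205) = -0.642646 rad, from sin θ sin δ cos φ₁ over cos δ − sin φ₁ sin φ₂.
λ₂ = 13.749° + -36.821° = -23.072°.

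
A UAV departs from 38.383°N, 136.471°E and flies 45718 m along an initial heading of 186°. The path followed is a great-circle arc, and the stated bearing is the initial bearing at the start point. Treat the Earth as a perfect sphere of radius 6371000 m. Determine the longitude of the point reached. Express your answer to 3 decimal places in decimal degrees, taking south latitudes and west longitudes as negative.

longitude 136.416°

The arc subtends δ = 45718/6371000 = 0.007176 rad at the centre.
Converting: φ₁ = 0.669910 rad, θ = 3.246312 rad.
Destination latitude: φ₂ = arcsin( sin φ₁ cos δ + cos φ₁ sin δ cos θ ) = arcsin(0.615305) = 37.974°.
For the longitude increment, Δλ = atan2( sin θ sin δ cos φ₁, cos δ − sin φ₁ sin φ₂ ) = atan2(-0.000588, 0.617922) = -0.055°.
λ₂ = 136.471° + -0.055° = 136.416°.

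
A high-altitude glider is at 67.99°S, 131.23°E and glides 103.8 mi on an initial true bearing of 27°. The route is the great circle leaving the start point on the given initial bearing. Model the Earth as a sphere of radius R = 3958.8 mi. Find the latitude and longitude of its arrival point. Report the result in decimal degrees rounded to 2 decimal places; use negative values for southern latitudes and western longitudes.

Central angle δ = d/R = 0.026220 rad.
Start latitude φ₁ = -1.186649 rad; initial bearing θ = 0.471239 rad.
sin φ₂ = sin φ₁ cos δ + cos φ₁ sin δ cos θ = (-0.927118)(0.999656) + (0.374768)(0.026217)(0.891007) = -0.918045
φ₂ = asin(-0.918045) = -1.163122 rad = -66.64°.
For the longitude increment, Δλ = atan2( sin θ sin δ cos φ₁, cos δ − sin φ₁ sin φ₂ ) = atan2(0.004461, 0.148519) = 1.72°.
λ₂ = 131.23° + 1.72° = 132.95°.

latitude -66.64°, longitude 132.95°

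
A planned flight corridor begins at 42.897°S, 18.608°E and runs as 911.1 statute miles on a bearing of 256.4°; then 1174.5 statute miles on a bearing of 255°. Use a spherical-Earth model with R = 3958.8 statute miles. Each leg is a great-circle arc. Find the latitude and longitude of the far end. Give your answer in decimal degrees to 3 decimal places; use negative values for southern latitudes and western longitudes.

Apply the spherical direct solution leg by leg, carrying full precision between legs.
Leg 1: from (-42.897°, 18.608°), δ = 911.1/3958.8 = 0.230145 rad, θ = 256.4° → φ = -44.590°, λ = 0.468°.
Leg 2: from (-44.590°, 0.468°), δ = 1174.5/3958.8 = 0.296681 rad, θ = 255° → φ = -46.489°, λ = -23.747°.

latitude -46.489°, longitude -23.747°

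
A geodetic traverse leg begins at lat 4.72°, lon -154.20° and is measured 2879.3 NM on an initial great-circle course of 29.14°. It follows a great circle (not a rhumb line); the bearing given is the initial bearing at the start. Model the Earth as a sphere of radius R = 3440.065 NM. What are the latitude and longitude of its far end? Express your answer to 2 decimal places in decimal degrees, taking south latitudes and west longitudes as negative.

latitude 44.55°, longitude -123.71°

δ = 2879.3/3440.065 = 0.836990 rad (47.9560°).
Start latitude φ₁ = 0.082380 rad; initial bearing θ = 0.508589 rad.
Applying the spherical law of cosines for sides, sin φ₂ = sin φ₁ cos δ + cos φ₁ sin δ cos θ = 0.701545, so φ₂ = 44.55°.
Δλ = atan2( sin θ sin δ cos φ₁ , cos δ − sin φ₁ sin φ₂ ) = atan2(0.360394, 0.611974) = 0.532221 rad = 30.49°.
λ₂ = λ₁ + Δλ = -123.71°.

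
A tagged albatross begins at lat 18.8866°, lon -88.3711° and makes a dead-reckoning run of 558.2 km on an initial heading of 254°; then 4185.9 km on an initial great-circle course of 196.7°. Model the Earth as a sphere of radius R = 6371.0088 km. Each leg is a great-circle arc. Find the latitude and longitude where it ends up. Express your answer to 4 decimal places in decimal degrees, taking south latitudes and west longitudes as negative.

latitude -18.7155°, longitude -104.1082°

Apply the spherical direct solution leg by leg, carrying full precision between legs.
Leg 1: from (18.8866°, -88.3711°), δ = 558.2/6371.0088 = 0.087616 rad, θ = 254° → φ = 17.4356°, λ = -93.4291°.
Leg 2: from (17.4356°, -93.4291°), δ = 4185.9/6371.0088 = 0.657023 rad, θ = 196.7° → φ = -18.7155°, λ = -104.1082°.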